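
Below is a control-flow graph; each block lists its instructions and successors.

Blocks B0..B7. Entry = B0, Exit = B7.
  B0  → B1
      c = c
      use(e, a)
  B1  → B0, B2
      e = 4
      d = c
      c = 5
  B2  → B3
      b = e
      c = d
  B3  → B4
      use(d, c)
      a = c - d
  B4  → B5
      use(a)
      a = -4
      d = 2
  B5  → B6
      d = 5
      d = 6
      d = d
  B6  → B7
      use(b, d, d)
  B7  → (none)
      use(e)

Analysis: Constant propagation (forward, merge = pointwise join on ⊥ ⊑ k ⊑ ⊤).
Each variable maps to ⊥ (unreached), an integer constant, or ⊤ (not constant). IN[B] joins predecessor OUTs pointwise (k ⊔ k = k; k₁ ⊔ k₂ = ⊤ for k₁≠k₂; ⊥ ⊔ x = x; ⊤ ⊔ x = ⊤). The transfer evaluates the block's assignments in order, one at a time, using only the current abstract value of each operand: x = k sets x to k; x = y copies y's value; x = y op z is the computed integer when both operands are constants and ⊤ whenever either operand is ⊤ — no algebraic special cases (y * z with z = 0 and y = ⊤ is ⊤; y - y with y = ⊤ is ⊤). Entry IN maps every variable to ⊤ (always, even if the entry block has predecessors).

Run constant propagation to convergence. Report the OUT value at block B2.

Per-block solution:
  B0:  IN=(all ⊤)  OUT=(all ⊤)
  B1:  IN=(all ⊤)  OUT={c:5, e:4; rest ⊤}
  B2:  IN={c:5, e:4; rest ⊤}  OUT={b:4, e:4; rest ⊤}
  B3:  IN={b:4, e:4; rest ⊤}  OUT={b:4, e:4; rest ⊤}
  B4:  IN={b:4, e:4; rest ⊤}  OUT={a:-4, b:4, d:2, e:4; rest ⊤}
  B5:  IN={a:-4, b:4, d:2, e:4; rest ⊤}  OUT={a:-4, b:4, d:6, e:4; rest ⊤}
  B6:  IN={a:-4, b:4, d:6, e:4; rest ⊤}  OUT={a:-4, b:4, d:6, e:4; rest ⊤}
  B7:  IN={a:-4, b:4, d:6, e:4; rest ⊤}  OUT={a:-4, b:4, d:6, e:4; rest ⊤}

Merge at B2: IN[B2] = OUT[B1] = {a: ⊤, b: ⊤, c: 5, d: ⊤, e: 4, f: ⊤}
Applying B2's transfer function to that IN value gives OUT[B2] (row B2 above).

Answer: {a: ⊤, b: 4, c: ⊤, d: ⊤, e: 4, f: ⊤}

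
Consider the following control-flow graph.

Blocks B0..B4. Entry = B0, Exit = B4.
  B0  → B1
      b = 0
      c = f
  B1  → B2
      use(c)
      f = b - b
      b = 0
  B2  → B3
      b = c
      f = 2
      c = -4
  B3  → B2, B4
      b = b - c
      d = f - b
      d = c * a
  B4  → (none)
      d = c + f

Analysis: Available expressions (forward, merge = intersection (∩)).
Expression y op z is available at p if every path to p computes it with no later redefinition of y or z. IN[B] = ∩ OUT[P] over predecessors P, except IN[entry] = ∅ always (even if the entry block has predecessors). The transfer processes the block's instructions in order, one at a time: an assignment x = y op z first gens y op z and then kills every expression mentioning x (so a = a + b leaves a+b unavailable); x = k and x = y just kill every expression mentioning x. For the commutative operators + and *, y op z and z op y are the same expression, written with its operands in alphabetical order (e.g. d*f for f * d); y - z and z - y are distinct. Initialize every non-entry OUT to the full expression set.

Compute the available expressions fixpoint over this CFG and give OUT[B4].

Per-block solution:
  B0:   IN={}   OUT={}
  B1:   IN={}   OUT={}
  B2:   IN={}   OUT={}
  B3:   IN={}   OUT={a*c, f-b}
  B4:   IN={a*c, f-b}   OUT={a*c, c+f, f-b}

Merge at B4: IN[B4] = OUT[B3] = {a*c, f-b}
Applying B4's transfer function to that IN value gives OUT[B4] (row B4 above).

Answer: {a*c, c+f, f-b}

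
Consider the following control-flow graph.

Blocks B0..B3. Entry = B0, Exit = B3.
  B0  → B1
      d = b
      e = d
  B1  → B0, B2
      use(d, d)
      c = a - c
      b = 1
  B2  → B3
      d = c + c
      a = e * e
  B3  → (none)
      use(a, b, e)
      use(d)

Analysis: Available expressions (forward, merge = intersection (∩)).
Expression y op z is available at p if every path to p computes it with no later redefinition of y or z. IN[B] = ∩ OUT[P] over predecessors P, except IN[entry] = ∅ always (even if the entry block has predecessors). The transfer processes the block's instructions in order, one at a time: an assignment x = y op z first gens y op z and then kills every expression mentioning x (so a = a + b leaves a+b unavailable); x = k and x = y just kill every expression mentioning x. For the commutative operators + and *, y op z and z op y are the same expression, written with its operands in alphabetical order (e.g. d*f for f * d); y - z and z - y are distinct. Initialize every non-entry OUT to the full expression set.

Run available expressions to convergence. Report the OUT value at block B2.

Answer: {c+c, e*e}

Working:
Per-block solution:
  B0:   IN={}   OUT={}
  B1:   IN={}   OUT={}
  B2:   IN={}   OUT={c+c, e*e}
  B3:   IN={c+c, e*e}   OUT={c+c, e*e}

Merge at B2: IN[B2] = OUT[B1] = {}
Applying B2's transfer function to that IN value gives OUT[B2] (row B2 above).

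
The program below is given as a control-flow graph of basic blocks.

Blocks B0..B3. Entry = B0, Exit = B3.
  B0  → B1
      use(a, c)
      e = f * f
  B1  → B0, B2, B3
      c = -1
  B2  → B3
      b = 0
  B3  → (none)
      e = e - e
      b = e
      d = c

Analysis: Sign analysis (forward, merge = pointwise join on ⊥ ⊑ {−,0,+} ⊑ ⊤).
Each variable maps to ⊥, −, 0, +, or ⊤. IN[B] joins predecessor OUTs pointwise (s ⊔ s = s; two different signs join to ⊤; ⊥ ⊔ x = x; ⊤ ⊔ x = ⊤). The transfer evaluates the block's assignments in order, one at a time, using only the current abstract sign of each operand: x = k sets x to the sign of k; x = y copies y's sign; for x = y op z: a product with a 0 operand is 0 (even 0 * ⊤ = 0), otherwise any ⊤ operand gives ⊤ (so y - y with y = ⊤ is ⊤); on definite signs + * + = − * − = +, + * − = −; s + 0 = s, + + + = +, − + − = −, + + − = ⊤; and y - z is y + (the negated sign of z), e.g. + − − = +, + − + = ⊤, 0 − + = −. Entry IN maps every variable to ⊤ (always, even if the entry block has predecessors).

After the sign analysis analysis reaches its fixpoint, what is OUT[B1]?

Converged values:
  B0:   IN=(all ⊤)   OUT=(all ⊤)
  B1:   IN=(all ⊤)   OUT={c:-; rest ⊤}
  B2:   IN={c:-; rest ⊤}   OUT={b:0, c:-; rest ⊤}
  B3:   IN={c:-; rest ⊤}   OUT={c:-, d:-; rest ⊤}

Merge at B1: IN[B1] = OUT[B0] = {a: ⊤, b: ⊤, c: ⊤, d: ⊤, e: ⊤, f: ⊤}
Applying B1's transfer function to that IN value gives OUT[B1] (row B1 above).

Answer: {a: ⊤, b: ⊤, c: -, d: ⊤, e: ⊤, f: ⊤}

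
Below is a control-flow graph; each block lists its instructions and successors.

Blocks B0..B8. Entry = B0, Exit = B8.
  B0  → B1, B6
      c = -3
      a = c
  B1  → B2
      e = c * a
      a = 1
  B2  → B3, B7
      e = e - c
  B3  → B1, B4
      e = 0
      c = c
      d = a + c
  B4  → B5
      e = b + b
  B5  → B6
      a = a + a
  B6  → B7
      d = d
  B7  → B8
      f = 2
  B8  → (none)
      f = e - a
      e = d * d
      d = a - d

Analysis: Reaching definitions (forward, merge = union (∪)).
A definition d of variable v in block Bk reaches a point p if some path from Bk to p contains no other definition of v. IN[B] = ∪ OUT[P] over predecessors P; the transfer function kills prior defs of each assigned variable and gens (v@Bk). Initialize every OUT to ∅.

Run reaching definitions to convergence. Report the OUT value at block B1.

Per-block solution:
  B0: | IN={} | OUT={a@B0, c@B0}
  B1: | IN={a@B0, a@B1, c@B0, c@B3, d@B3, e@B3} | OUT={a@B1, c@B0, c@B3, d@B3, e@B1}
  B2: | IN={a@B1, c@B0, c@B3, d@B3, e@B1} | OUT={a@B1, c@B0, c@B3, d@B3, e@B2}
  B3: | IN={a@B1, c@B0, c@B3, d@B3, e@B2} | OUT={a@B1, c@B3, d@B3, e@B3}
  B4: | IN={a@B1, c@B3, d@B3, e@B3} | OUT={a@B1, c@B3, d@B3, e@B4}
  B5: | IN={a@B1, c@B3, d@B3, e@B4} | OUT={a@B5, c@B3, d@B3, e@B4}
  B6: | IN={a@B0, a@B5, c@B0, c@B3, d@B3, e@B4} | OUT={a@B0, a@B5, c@B0, c@B3, d@B6, e@B4}
  B7: | IN={a@B0, a@B1, a@B5, c@B0, c@B3, d@B3, d@B6, e@B2, e@B4} | OUT={a@B0, a@B1, a@B5, c@B0, c@B3, d@B3, d@B6, e@B2, e@B4, f@B7}
  B8: | IN={a@B0, a@B1, a@B5, c@B0, c@B3, d@B3, d@B6, e@B2, e@B4, f@B7} | OUT={a@B0, a@B1, a@B5, c@B0, c@B3, d@B8, e@B8, f@B8}

Merge at B1: IN[B1] = OUT[B0] ⊔ OUT[B3] = {a@B0, a@B1, c@B0, c@B3, d@B3, e@B3}
Applying B1's transfer function to that IN value gives OUT[B1] (row B1 above).

Answer: {a@B1, c@B0, c@B3, d@B3, e@B1}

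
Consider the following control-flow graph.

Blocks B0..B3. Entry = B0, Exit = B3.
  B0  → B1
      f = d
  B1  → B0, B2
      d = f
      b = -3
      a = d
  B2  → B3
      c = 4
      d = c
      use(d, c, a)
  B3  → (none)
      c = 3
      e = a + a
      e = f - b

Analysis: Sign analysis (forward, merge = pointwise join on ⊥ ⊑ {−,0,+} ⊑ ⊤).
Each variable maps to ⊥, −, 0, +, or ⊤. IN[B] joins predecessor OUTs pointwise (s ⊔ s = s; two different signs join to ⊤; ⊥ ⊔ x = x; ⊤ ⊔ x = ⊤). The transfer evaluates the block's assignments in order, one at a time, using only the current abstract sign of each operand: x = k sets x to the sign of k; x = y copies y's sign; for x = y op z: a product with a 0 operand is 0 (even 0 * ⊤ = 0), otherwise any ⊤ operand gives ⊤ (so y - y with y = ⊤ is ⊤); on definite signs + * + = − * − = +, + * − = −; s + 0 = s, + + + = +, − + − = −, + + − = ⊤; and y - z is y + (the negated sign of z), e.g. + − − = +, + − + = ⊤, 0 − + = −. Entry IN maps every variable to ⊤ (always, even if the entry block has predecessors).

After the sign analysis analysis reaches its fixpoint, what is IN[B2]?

Answer: {a: ⊤, b: -, c: ⊤, d: ⊤, e: ⊤, f: ⊤}

Trace:
Fixpoint table:
  B0:   IN=(all ⊤)   OUT=(all ⊤)
  B1:   IN=(all ⊤)   OUT={b:-; rest ⊤}
  B2:   IN={b:-; rest ⊤}   OUT={b:-, c:+, d:+; rest ⊤}
  B3:   IN={b:-, c:+, d:+; rest ⊤}   OUT={b:-, c:+, d:+; rest ⊤}

Merge at B2: IN[B2] = OUT[B1] = {a: ⊤, b: -, c: ⊤, d: ⊤, e: ⊤, f: ⊤}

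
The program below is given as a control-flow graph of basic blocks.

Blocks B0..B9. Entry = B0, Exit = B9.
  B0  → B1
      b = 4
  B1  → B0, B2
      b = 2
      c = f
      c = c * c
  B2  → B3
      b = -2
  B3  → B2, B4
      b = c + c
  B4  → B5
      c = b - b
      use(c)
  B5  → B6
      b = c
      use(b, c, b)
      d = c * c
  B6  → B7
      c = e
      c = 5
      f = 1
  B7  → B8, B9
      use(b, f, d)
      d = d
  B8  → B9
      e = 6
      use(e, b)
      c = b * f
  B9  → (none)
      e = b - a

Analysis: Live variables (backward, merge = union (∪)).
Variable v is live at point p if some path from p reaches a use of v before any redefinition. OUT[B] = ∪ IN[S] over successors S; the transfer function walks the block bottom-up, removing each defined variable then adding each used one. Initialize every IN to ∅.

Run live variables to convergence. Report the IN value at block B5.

Per-block solution:
  B0:  IN={a, e, f}  OUT={a, e, f}
  B1:  IN={a, e, f}  OUT={a, c, e, f}
  B2:  IN={a, c, e}  OUT={a, c, e}
  B3:  IN={a, c, e}  OUT={a, b, c, e}
  B4:  IN={a, b, e}  OUT={a, c, e}
  B5:  IN={a, c, e}  OUT={a, b, d, e}
  B6:  IN={a, b, d, e}  OUT={a, b, d, f}
  B7:  IN={a, b, d, f}  OUT={a, b, f}
  B8:  IN={a, b, f}  OUT={a, b}
  B9:  IN={a, b}  OUT={}

Merge at B5: OUT[B5] = IN[B6] = {a, b, d, e}
Applying B5's transfer function to that OUT value gives IN[B5] (row B5 above).

Answer: {a, c, e}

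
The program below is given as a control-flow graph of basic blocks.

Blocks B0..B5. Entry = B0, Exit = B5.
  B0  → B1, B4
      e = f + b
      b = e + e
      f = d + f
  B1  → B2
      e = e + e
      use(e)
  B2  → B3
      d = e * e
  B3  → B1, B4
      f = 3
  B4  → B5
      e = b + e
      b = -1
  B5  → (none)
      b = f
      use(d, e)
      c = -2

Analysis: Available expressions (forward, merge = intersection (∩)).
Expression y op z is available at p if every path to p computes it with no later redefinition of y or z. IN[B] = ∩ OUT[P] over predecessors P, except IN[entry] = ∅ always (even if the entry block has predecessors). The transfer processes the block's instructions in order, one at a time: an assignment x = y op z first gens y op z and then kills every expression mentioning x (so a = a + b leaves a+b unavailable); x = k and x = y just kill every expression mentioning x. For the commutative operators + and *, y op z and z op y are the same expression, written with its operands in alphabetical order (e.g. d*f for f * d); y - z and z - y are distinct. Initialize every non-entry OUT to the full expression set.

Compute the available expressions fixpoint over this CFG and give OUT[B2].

Per-block solution:
  B0:  IN={}  OUT={e+e}
  B1:  IN={}  OUT={}
  B2:  IN={}  OUT={e*e}
  B3:  IN={e*e}  OUT={e*e}
  B4:  IN={}  OUT={}
  B5:  IN={}  OUT={}

Merge at B2: IN[B2] = OUT[B1] = {}
Applying B2's transfer function to that IN value gives OUT[B2] (row B2 above).

Answer: {e*e}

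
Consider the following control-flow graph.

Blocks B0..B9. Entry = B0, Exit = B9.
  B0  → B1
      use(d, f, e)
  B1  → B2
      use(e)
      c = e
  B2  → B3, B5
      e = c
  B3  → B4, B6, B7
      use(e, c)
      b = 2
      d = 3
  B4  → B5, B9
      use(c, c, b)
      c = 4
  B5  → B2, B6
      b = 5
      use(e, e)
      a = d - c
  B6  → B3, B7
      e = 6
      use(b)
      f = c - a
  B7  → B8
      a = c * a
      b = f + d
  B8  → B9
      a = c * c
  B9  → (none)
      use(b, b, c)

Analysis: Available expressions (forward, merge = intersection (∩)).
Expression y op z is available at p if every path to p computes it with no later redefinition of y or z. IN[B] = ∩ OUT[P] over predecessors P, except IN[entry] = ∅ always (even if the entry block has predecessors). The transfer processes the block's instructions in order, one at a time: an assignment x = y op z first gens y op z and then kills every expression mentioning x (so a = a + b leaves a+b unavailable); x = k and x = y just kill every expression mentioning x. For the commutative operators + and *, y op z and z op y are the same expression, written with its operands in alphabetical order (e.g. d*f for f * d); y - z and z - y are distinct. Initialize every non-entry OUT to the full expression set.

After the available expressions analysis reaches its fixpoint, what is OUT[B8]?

Fixpoint table:
  B0:   IN={}   OUT={}
  B1:   IN={}   OUT={}
  B2:   IN={}   OUT={}
  B3:   IN={}   OUT={}
  B4:   IN={}   OUT={}
  B5:   IN={}   OUT={d-c}
  B6:   IN={}   OUT={c-a}
  B7:   IN={}   OUT={d+f}
  B8:   IN={d+f}   OUT={c*c, d+f}
  B9:   IN={}   OUT={}

Merge at B8: IN[B8] = OUT[B7] = {d+f}
Applying B8's transfer function to that IN value gives OUT[B8] (row B8 above).

Answer: {c*c, d+f}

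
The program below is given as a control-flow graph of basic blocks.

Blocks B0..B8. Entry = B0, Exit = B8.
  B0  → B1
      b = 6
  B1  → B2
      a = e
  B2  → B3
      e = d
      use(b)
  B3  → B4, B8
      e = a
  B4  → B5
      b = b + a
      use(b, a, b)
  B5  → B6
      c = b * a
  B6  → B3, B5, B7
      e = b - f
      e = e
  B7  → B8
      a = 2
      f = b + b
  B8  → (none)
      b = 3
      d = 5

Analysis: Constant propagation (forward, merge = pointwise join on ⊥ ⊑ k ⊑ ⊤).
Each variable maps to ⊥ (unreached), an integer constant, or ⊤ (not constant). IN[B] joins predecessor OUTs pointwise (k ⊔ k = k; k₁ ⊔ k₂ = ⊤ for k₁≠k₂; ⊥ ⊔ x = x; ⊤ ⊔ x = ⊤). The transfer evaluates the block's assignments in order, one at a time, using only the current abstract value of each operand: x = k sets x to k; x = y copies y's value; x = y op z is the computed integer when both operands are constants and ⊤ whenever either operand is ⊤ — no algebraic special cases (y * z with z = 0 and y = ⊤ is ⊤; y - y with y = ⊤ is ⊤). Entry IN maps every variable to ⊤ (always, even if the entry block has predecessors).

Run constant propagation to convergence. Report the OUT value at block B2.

Answer: {a: ⊤, b: 6, c: ⊤, d: ⊤, e: ⊤, f: ⊤}

Trace:
Fixpoint table:
  B0: | IN=(all ⊤) | OUT={b:6; rest ⊤}
  B1: | IN={b:6; rest ⊤} | OUT={b:6; rest ⊤}
  B2: | IN={b:6; rest ⊤} | OUT={b:6; rest ⊤}
  B3: | IN=(all ⊤) | OUT=(all ⊤)
  B4: | IN=(all ⊤) | OUT=(all ⊤)
  B5: | IN=(all ⊤) | OUT=(all ⊤)
  B6: | IN=(all ⊤) | OUT=(all ⊤)
  B7: | IN=(all ⊤) | OUT={a:2; rest ⊤}
  B8: | IN=(all ⊤) | OUT={b:3, d:5; rest ⊤}

Merge at B2: IN[B2] = OUT[B1] = {a: ⊤, b: 6, c: ⊤, d: ⊤, e: ⊤, f: ⊤}
Applying B2's transfer function to that IN value gives OUT[B2] (row B2 above).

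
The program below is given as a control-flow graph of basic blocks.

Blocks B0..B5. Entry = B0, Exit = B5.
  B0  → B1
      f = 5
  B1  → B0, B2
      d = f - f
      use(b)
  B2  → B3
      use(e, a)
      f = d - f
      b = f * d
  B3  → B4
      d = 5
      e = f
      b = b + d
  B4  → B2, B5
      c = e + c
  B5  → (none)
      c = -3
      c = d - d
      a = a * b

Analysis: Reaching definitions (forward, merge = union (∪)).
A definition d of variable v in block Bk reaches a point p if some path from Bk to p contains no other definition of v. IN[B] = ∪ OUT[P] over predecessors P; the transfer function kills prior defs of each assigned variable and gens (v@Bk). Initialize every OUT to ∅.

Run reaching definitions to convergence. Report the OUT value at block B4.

Per-block solution:
  B0: | IN={d@B1, f@B0} | OUT={d@B1, f@B0}
  B1: | IN={d@B1, f@B0} | OUT={d@B1, f@B0}
  B2: | IN={b@B3, c@B4, d@B1, d@B3, e@B3, f@B0, f@B2} | OUT={b@B2, c@B4, d@B1, d@B3, e@B3, f@B2}
  B3: | IN={b@B2, c@B4, d@B1, d@B3, e@B3, f@B2} | OUT={b@B3, c@B4, d@B3, e@B3, f@B2}
  B4: | IN={b@B3, c@B4, d@B3, e@B3, f@B2} | OUT={b@B3, c@B4, d@B3, e@B3, f@B2}
  B5: | IN={b@B3, c@B4, d@B3, e@B3, f@B2} | OUT={a@B5, b@B3, c@B5, d@B3, e@B3, f@B2}

Merge at B4: IN[B4] = OUT[B3] = {b@B3, c@B4, d@B3, e@B3, f@B2}
Applying B4's transfer function to that IN value gives OUT[B4] (row B4 above).

Answer: {b@B3, c@B4, d@B3, e@B3, f@B2}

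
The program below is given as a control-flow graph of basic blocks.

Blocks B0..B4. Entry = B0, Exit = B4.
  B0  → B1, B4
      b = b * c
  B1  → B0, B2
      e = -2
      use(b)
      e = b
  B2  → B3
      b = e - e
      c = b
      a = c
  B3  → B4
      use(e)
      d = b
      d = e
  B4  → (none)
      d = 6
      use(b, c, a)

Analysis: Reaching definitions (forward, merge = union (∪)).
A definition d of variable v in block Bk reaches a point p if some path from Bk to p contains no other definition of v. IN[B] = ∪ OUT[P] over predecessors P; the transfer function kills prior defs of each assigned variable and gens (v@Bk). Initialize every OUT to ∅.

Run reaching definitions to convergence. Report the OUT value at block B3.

Answer: {a@B2, b@B2, c@B2, d@B3, e@B1}

Derivation:
Converged values:
  B0:   IN={b@B0, e@B1}   OUT={b@B0, e@B1}
  B1:   IN={b@B0, e@B1}   OUT={b@B0, e@B1}
  B2:   IN={b@B0, e@B1}   OUT={a@B2, b@B2, c@B2, e@B1}
  B3:   IN={a@B2, b@B2, c@B2, e@B1}   OUT={a@B2, b@B2, c@B2, d@B3, e@B1}
  B4:   IN={a@B2, b@B0, b@B2, c@B2, d@B3, e@B1}   OUT={a@B2, b@B0, b@B2, c@B2, d@B4, e@B1}

Merge at B3: IN[B3] = OUT[B2] = {a@B2, b@B2, c@B2, e@B1}
Applying B3's transfer function to that IN value gives OUT[B3] (row B3 above).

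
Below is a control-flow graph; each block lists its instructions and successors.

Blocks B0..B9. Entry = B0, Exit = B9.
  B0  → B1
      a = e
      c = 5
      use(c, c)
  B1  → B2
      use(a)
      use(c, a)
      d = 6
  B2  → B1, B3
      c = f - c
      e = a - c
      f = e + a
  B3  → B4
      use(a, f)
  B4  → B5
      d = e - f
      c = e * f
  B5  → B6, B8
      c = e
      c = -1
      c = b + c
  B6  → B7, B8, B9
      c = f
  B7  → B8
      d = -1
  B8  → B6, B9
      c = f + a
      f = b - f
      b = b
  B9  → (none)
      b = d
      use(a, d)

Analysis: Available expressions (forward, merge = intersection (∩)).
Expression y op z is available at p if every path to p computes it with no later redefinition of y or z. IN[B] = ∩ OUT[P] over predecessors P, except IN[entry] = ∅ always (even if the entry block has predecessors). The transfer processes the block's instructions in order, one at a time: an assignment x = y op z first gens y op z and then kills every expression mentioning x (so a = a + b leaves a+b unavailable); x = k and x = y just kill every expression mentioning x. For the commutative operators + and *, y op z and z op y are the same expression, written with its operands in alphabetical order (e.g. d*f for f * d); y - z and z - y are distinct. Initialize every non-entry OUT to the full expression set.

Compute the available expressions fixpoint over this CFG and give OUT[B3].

Answer: {a+e, a-c}

Trace:
Fixpoint table:
  B0:   IN={}   OUT={}
  B1:   IN={}   OUT={}
  B2:   IN={}   OUT={a+e, a-c}
  B3:   IN={a+e, a-c}   OUT={a+e, a-c}
  B4:   IN={a+e, a-c}   OUT={a+e, e*f, e-f}
  B5:   IN={a+e, e*f, e-f}   OUT={a+e, e*f, e-f}
  B6:   IN={a+e}   OUT={a+e}
  B7:   IN={a+e}   OUT={a+e}
  B8:   IN={a+e}   OUT={a+e}
  B9:   IN={a+e}   OUT={a+e}

Merge at B3: IN[B3] = OUT[B2] = {a+e, a-c}
Applying B3's transfer function to that IN value gives OUT[B3] (row B3 above).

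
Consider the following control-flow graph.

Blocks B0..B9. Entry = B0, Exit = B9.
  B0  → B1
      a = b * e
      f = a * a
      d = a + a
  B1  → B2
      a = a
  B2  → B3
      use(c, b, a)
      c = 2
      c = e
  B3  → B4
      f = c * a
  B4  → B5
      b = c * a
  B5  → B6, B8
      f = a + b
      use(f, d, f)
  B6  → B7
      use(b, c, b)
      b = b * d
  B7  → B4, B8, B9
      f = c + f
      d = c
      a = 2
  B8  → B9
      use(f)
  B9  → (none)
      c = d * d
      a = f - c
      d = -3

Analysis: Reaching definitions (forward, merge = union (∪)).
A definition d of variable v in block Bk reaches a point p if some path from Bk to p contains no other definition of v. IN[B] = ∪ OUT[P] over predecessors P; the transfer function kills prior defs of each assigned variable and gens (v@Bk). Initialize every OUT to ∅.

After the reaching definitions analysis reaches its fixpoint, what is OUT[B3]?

Per-block solution:
  B0: | IN={} | OUT={a@B0, d@B0, f@B0}
  B1: | IN={a@B0, d@B0, f@B0} | OUT={a@B1, d@B0, f@B0}
  B2: | IN={a@B1, d@B0, f@B0} | OUT={a@B1, c@B2, d@B0, f@B0}
  B3: | IN={a@B1, c@B2, d@B0, f@B0} | OUT={a@B1, c@B2, d@B0, f@B3}
  B4: | IN={a@B1, a@B7, b@B6, c@B2, d@B0, d@B7, f@B3, f@B7} | OUT={a@B1, a@B7, b@B4, c@B2, d@B0, d@B7, f@B3, f@B7}
  B5: | IN={a@B1, a@B7, b@B4, c@B2, d@B0, d@B7, f@B3, f@B7} | OUT={a@B1, a@B7, b@B4, c@B2, d@B0, d@B7, f@B5}
  B6: | IN={a@B1, a@B7, b@B4, c@B2, d@B0, d@B7, f@B5} | OUT={a@B1, a@B7, b@B6, c@B2, d@B0, d@B7, f@B5}
  B7: | IN={a@B1, a@B7, b@B6, c@B2, d@B0, d@B7, f@B5} | OUT={a@B7, b@B6, c@B2, d@B7, f@B7}
  B8: | IN={a@B1, a@B7, b@B4, b@B6, c@B2, d@B0, d@B7, f@B5, f@B7} | OUT={a@B1, a@B7, b@B4, b@B6, c@B2, d@B0, d@B7, f@B5, f@B7}
  B9: | IN={a@B1, a@B7, b@B4, b@B6, c@B2, d@B0, d@B7, f@B5, f@B7} | OUT={a@B9, b@B4, b@B6, c@B9, d@B9, f@B5, f@B7}

Merge at B3: IN[B3] = OUT[B2] = {a@B1, c@B2, d@B0, f@B0}
Applying B3's transfer function to that IN value gives OUT[B3] (row B3 above).

Answer: {a@B1, c@B2, d@B0, f@B3}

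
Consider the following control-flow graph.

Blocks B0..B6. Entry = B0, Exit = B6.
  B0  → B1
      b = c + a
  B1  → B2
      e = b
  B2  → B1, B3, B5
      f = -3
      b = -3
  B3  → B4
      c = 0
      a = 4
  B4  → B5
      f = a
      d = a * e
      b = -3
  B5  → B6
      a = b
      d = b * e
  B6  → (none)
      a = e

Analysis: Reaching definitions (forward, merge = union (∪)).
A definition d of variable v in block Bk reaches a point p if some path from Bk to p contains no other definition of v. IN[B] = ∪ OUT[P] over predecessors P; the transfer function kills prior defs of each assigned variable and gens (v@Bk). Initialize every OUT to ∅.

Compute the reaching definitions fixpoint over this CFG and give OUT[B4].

Fixpoint table:
  B0:   IN={}   OUT={b@B0}
  B1:   IN={b@B0, b@B2, e@B1, f@B2}   OUT={b@B0, b@B2, e@B1, f@B2}
  B2:   IN={b@B0, b@B2, e@B1, f@B2}   OUT={b@B2, e@B1, f@B2}
  B3:   IN={b@B2, e@B1, f@B2}   OUT={a@B3, b@B2, c@B3, e@B1, f@B2}
  B4:   IN={a@B3, b@B2, c@B3, e@B1, f@B2}   OUT={a@B3, b@B4, c@B3, d@B4, e@B1, f@B4}
  B5:   IN={a@B3, b@B2, b@B4, c@B3, d@B4, e@B1, f@B2, f@B4}   OUT={a@B5, b@B2, b@B4, c@B3, d@B5, e@B1, f@B2, f@B4}
  B6:   IN={a@B5, b@B2, b@B4, c@B3, d@B5, e@B1, f@B2, f@B4}   OUT={a@B6, b@B2, b@B4, c@B3, d@B5, e@B1, f@B2, f@B4}

Merge at B4: IN[B4] = OUT[B3] = {a@B3, b@B2, c@B3, e@B1, f@B2}
Applying B4's transfer function to that IN value gives OUT[B4] (row B4 above).

Answer: {a@B3, b@B4, c@B3, d@B4, e@B1, f@B4}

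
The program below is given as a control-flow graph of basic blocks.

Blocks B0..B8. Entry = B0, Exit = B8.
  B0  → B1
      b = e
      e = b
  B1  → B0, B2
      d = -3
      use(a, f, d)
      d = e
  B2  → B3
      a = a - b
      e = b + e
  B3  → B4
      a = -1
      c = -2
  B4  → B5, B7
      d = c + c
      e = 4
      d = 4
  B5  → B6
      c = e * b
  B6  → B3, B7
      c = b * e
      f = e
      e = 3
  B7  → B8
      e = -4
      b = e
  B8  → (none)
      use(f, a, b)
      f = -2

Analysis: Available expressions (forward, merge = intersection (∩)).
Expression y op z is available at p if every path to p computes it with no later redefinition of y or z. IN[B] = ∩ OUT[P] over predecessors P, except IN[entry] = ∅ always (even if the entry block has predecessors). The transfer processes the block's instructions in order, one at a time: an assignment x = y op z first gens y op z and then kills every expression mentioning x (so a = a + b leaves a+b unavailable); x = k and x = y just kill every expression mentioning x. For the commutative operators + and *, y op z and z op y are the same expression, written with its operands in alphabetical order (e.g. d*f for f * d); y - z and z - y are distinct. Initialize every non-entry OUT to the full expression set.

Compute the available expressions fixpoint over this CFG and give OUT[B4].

Fixpoint table:
  B0:  IN={}  OUT={}
  B1:  IN={}  OUT={}
  B2:  IN={}  OUT={}
  B3:  IN={}  OUT={}
  B4:  IN={}  OUT={c+c}
  B5:  IN={c+c}  OUT={b*e}
  B6:  IN={b*e}  OUT={}
  B7:  IN={}  OUT={}
  B8:  IN={}  OUT={}

Merge at B4: IN[B4] = OUT[B3] = {}
Applying B4's transfer function to that IN value gives OUT[B4] (row B4 above).

Answer: {c+c}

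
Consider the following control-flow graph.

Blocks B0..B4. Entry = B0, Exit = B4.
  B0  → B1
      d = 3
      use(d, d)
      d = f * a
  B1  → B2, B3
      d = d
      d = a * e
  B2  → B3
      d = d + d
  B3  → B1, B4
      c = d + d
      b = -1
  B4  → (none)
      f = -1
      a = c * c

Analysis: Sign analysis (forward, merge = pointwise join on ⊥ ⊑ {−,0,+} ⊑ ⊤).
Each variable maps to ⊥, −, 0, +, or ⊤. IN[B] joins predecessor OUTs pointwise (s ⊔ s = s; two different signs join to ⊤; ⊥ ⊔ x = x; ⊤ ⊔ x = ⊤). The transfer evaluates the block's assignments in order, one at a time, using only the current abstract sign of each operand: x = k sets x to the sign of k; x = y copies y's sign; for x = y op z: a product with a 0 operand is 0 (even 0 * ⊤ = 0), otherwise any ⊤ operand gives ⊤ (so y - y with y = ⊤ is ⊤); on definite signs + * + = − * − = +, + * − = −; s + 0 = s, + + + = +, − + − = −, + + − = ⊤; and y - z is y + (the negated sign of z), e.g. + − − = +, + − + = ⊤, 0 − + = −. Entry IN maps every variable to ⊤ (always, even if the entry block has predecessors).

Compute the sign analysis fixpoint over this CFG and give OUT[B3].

Answer: {a: ⊤, b: -, c: ⊤, d: ⊤, e: ⊤, f: ⊤}

Trace:
Fixpoint table:
  B0:   IN=(all ⊤)   OUT=(all ⊤)
  B1:   IN=(all ⊤)   OUT=(all ⊤)
  B2:   IN=(all ⊤)   OUT=(all ⊤)
  B3:   IN=(all ⊤)   OUT={b:-; rest ⊤}
  B4:   IN={b:-; rest ⊤}   OUT={b:-, f:-; rest ⊤}

Merge at B3: IN[B3] = OUT[B1] ⊔ OUT[B2] = {a: ⊤, b: ⊤, c: ⊤, d: ⊤, e: ⊤, f: ⊤}
Applying B3's transfer function to that IN value gives OUT[B3] (row B3 above).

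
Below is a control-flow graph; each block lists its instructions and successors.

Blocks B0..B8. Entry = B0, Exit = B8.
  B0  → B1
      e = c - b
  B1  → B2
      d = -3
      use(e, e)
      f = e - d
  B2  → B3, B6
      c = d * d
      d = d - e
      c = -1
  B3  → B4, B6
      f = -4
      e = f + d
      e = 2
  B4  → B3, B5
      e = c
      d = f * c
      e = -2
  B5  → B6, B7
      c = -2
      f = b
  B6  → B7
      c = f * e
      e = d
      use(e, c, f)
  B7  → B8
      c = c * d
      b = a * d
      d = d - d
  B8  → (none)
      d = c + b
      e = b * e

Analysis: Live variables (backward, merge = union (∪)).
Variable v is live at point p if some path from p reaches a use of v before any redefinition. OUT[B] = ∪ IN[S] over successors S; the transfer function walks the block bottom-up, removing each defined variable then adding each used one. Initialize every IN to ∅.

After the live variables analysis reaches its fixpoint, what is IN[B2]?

Per-block solution:
  B0:  IN={a, b, c}  OUT={a, b, e}
  B1:  IN={a, b, e}  OUT={a, b, d, e, f}
  B2:  IN={a, b, d, e, f}  OUT={a, b, c, d, e, f}
  B3:  IN={a, b, c, d}  OUT={a, b, c, d, e, f}
  B4:  IN={a, b, c, f}  OUT={a, b, c, d, e}
  B5:  IN={a, b, d, e}  OUT={a, c, d, e, f}
  B6:  IN={a, d, e, f}  OUT={a, c, d, e}
  B7:  IN={a, c, d, e}  OUT={b, c, e}
  B8:  IN={b, c, e}  OUT={}

Merge at B2: OUT[B2] = IN[B3] ⊔ IN[B6] = {a, b, c, d, e, f}
Applying B2's transfer function to that OUT value gives IN[B2] (row B2 above).

Answer: {a, b, d, e, f}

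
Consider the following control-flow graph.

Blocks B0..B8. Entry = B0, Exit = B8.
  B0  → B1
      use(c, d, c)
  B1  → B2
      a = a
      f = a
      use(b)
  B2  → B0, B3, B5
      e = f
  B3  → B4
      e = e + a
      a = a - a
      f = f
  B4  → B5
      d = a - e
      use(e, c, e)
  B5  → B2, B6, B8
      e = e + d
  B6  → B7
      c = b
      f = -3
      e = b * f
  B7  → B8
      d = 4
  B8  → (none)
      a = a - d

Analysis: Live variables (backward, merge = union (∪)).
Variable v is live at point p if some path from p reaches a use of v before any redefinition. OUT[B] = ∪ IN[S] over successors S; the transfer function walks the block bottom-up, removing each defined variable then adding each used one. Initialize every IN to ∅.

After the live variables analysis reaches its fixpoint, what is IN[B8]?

Answer: {a, d}

Derivation:
Per-block solution:
  B0: | IN={a, b, c, d} | OUT={a, b, c, d}
  B1: | IN={a, b, c, d} | OUT={a, b, c, d, f}
  B2: | IN={a, b, c, d, f} | OUT={a, b, c, d, e, f}
  B3: | IN={a, b, c, e, f} | OUT={a, b, c, e, f}
  B4: | IN={a, b, c, e, f} | OUT={a, b, c, d, e, f}
  B5: | IN={a, b, c, d, e, f} | OUT={a, b, c, d, f}
  B6: | IN={a, b} | OUT={a}
  B7: | IN={a} | OUT={a, d}
  B8: | IN={a, d} | OUT={}

B8 is the boundary node: OUT[B8] = {}
Applying B8's transfer function to that OUT value gives IN[B8] (row B8 above).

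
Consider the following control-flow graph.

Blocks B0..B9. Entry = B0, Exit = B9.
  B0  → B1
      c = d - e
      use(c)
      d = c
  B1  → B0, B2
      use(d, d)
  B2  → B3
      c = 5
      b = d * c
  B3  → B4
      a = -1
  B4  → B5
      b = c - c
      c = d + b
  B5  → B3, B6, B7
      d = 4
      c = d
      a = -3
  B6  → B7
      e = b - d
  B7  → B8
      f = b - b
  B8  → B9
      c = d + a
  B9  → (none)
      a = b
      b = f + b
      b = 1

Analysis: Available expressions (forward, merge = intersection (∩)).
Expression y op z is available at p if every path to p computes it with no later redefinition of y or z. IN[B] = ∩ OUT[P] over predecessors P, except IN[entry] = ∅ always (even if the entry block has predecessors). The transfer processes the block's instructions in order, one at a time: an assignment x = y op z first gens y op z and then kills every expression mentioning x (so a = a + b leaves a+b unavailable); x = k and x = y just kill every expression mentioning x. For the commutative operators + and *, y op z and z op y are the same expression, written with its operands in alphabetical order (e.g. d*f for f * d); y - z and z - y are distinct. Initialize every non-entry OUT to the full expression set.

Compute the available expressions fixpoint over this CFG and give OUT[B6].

Per-block solution:
  B0: | IN={} | OUT={}
  B1: | IN={} | OUT={}
  B2: | IN={} | OUT={c*d}
  B3: | IN={} | OUT={}
  B4: | IN={} | OUT={b+d}
  B5: | IN={b+d} | OUT={}
  B6: | IN={} | OUT={b-d}
  B7: | IN={} | OUT={b-b}
  B8: | IN={b-b} | OUT={a+d, b-b}
  B9: | IN={a+d, b-b} | OUT={}

Merge at B6: IN[B6] = OUT[B5] = {}
Applying B6's transfer function to that IN value gives OUT[B6] (row B6 above).

Answer: {b-d}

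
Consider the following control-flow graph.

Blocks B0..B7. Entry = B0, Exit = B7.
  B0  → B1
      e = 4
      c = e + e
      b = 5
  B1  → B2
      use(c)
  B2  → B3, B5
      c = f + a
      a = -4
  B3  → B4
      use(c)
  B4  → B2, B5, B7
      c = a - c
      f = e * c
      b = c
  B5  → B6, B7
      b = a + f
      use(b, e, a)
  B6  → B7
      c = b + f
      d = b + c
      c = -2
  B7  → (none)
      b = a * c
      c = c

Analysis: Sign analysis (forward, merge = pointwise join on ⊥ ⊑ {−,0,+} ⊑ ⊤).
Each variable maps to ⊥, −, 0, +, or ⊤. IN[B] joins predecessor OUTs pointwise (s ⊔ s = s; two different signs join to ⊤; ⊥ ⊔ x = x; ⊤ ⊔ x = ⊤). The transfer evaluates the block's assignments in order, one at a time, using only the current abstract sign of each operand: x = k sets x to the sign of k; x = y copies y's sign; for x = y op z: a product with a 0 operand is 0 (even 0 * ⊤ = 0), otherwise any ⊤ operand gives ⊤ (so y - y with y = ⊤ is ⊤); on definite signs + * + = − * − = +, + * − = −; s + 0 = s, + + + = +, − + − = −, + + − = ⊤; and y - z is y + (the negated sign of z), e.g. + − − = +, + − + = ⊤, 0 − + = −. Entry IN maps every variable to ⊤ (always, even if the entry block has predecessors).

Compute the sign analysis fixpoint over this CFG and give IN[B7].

Fixpoint table:
  B0:   IN=(all ⊤)   OUT={b:+, c:+, e:+; rest ⊤}
  B1:   IN={b:+, c:+, e:+; rest ⊤}   OUT={b:+, c:+, e:+; rest ⊤}
  B2:   IN={e:+; rest ⊤}   OUT={a:-, e:+; rest ⊤}
  B3:   IN={a:-, e:+; rest ⊤}   OUT={a:-, e:+; rest ⊤}
  B4:   IN={a:-, e:+; rest ⊤}   OUT={a:-, e:+; rest ⊤}
  B5:   IN={a:-, e:+; rest ⊤}   OUT={a:-, e:+; rest ⊤}
  B6:   IN={a:-, e:+; rest ⊤}   OUT={a:-, c:-, e:+; rest ⊤}
  B7:   IN={a:-, e:+; rest ⊤}   OUT={a:-, e:+; rest ⊤}

Merge at B7: IN[B7] = OUT[B4] ⊔ OUT[B5] ⊔ OUT[B6] = {a: -, b: ⊤, c: ⊤, d: ⊤, e: +, f: ⊤}

Answer: {a: -, b: ⊤, c: ⊤, d: ⊤, e: +, f: ⊤}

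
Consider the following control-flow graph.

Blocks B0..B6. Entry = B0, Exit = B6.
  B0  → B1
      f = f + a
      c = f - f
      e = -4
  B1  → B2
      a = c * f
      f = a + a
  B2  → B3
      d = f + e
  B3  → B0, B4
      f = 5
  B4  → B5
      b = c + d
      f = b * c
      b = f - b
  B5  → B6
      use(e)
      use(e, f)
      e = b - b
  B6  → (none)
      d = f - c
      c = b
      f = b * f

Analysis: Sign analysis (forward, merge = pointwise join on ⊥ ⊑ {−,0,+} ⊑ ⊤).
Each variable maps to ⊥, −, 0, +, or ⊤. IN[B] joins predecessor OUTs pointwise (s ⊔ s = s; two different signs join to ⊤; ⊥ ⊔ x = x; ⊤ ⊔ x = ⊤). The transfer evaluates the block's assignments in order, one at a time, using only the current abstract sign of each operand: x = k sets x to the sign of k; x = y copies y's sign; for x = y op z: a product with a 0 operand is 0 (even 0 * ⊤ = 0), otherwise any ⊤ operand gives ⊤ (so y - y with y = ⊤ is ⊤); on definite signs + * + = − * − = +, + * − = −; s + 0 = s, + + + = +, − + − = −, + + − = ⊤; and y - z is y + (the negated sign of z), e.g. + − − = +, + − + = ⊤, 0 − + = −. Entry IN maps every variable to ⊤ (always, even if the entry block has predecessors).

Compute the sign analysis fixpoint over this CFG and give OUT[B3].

Converged values:
  B0:  IN=(all ⊤)  OUT={e:-; rest ⊤}
  B1:  IN={e:-; rest ⊤}  OUT={e:-; rest ⊤}
  B2:  IN={e:-; rest ⊤}  OUT={e:-; rest ⊤}
  B3:  IN={e:-; rest ⊤}  OUT={e:-, f:+; rest ⊤}
  B4:  IN={e:-, f:+; rest ⊤}  OUT={e:-; rest ⊤}
  B5:  IN={e:-; rest ⊤}  OUT=(all ⊤)
  B6:  IN=(all ⊤)  OUT=(all ⊤)

Merge at B3: IN[B3] = OUT[B2] = {a: ⊤, b: ⊤, c: ⊤, d: ⊤, e: -, f: ⊤}
Applying B3's transfer function to that IN value gives OUT[B3] (row B3 above).

Answer: {a: ⊤, b: ⊤, c: ⊤, d: ⊤, e: -, f: +}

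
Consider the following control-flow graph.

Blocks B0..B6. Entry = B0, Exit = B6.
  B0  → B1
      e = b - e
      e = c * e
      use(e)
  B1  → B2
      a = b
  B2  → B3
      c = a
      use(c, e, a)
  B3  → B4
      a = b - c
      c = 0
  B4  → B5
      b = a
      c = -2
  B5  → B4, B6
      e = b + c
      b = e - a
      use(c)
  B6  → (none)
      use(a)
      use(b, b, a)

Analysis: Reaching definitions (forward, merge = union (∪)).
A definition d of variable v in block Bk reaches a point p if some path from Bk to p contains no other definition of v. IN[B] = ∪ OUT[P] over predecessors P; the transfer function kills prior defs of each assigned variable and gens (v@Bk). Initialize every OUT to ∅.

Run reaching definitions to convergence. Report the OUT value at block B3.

Converged values:
  B0: | IN={} | OUT={e@B0}
  B1: | IN={e@B0} | OUT={a@B1, e@B0}
  B2: | IN={a@B1, e@B0} | OUT={a@B1, c@B2, e@B0}
  B3: | IN={a@B1, c@B2, e@B0} | OUT={a@B3, c@B3, e@B0}
  B4: | IN={a@B3, b@B5, c@B3, c@B4, e@B0, e@B5} | OUT={a@B3, b@B4, c@B4, e@B0, e@B5}
  B5: | IN={a@B3, b@B4, c@B4, e@B0, e@B5} | OUT={a@B3, b@B5, c@B4, e@B5}
  B6: | IN={a@B3, b@B5, c@B4, e@B5} | OUT={a@B3, b@B5, c@B4, e@B5}

Merge at B3: IN[B3] = OUT[B2] = {a@B1, c@B2, e@B0}
Applying B3's transfer function to that IN value gives OUT[B3] (row B3 above).

Answer: {a@B3, c@B3, e@B0}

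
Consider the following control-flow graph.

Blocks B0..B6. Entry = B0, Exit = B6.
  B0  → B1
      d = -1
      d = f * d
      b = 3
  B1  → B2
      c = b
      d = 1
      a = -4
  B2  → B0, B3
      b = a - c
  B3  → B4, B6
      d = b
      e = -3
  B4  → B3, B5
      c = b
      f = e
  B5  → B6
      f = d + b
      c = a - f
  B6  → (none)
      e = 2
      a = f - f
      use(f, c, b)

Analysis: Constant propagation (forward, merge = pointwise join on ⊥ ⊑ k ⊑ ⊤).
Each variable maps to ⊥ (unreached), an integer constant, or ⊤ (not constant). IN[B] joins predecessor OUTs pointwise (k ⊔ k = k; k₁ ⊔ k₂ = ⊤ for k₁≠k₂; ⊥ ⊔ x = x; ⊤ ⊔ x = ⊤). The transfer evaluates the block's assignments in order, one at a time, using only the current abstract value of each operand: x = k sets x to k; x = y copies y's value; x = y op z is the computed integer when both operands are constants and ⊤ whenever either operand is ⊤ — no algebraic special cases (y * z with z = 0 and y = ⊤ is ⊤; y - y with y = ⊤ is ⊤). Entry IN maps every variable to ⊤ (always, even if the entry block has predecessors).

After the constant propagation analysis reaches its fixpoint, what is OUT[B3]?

Converged values:
  B0:  IN=(all ⊤)  OUT={b:3; rest ⊤}
  B1:  IN={b:3; rest ⊤}  OUT={a:-4, b:3, c:3, d:1; rest ⊤}
  B2:  IN={a:-4, b:3, c:3, d:1; rest ⊤}  OUT={a:-4, b:-7, c:3, d:1; rest ⊤}
  B3:  IN={a:-4, b:-7; rest ⊤}  OUT={a:-4, b:-7, d:-7, e:-3; rest ⊤}
  B4:  IN={a:-4, b:-7, d:-7, e:-3; rest ⊤}  OUT={a:-4, b:-7, c:-7, d:-7, e:-3, f:-3; rest ⊤}
  B5:  IN={a:-4, b:-7, c:-7, d:-7, e:-3, f:-3; rest ⊤}  OUT={a:-4, b:-7, c:10, d:-7, e:-3, f:-14; rest ⊤}
  B6:  IN={a:-4, b:-7, d:-7, e:-3; rest ⊤}  OUT={b:-7, d:-7, e:2; rest ⊤}

Merge at B3: IN[B3] = OUT[B2] ⊔ OUT[B4] = {a: -4, b: -7, c: ⊤, d: ⊤, e: ⊤, f: ⊤}
Applying B3's transfer function to that IN value gives OUT[B3] (row B3 above).

Answer: {a: -4, b: -7, c: ⊤, d: -7, e: -3, f: ⊤}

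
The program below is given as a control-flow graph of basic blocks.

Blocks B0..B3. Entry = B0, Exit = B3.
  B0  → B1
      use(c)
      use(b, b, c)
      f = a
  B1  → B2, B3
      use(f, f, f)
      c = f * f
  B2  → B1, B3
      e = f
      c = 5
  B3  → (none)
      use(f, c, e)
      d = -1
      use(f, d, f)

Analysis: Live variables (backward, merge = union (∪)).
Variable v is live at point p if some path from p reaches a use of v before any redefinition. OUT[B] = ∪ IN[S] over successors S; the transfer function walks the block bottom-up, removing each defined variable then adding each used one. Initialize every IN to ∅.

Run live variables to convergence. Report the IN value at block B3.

Answer: {c, e, f}

Derivation:
Per-block solution:
  B0: | IN={a, b, c, e} | OUT={e, f}
  B1: | IN={e, f} | OUT={c, e, f}
  B2: | IN={f} | OUT={c, e, f}
  B3: | IN={c, e, f} | OUT={}

B3 is the boundary node: OUT[B3] = {}
Applying B3's transfer function to that OUT value gives IN[B3] (row B3 above).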